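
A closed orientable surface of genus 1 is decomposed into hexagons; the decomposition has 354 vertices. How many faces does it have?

χ = 2 − 2·1 = 0, and every face is a hexagon so 6F = 2E.
V − E + F = 0 with E = 6F/2 gives 354 − (6/2 − 1)·F = 0, so F = 177 and E = 531.

177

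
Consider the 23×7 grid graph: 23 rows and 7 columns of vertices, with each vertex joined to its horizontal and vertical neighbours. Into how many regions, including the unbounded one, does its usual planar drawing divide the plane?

The grid has V = 23·7 = 161 vertices and E = 23·6 + 7·22 = 292 edges.
F = 2 − V + E = 2 − 161 + 292 = 133.

133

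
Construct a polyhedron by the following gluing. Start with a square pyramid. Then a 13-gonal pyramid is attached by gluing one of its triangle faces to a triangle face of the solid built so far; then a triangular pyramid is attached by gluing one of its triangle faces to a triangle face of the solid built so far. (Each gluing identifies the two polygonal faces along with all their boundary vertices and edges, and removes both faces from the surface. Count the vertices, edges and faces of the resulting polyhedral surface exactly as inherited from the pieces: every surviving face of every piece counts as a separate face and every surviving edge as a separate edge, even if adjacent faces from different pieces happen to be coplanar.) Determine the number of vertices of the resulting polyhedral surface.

A square pyramid: V=5, E=8, F=5.
Attach a 13-gonal pyramid (V=14, E=26, F=14) along a 3-gon: merge 3 vertices and 3 edges, delete both glued faces → V=16, E=31, F=17.
Attach a triangular pyramid (V=4, E=6, F=4) along a 3-gon: merge 3 vertices and 3 edges, delete both glued faces → V=17, E=34, F=19.
Check: V − E + F = 17 − 34 + 19 = 2.

17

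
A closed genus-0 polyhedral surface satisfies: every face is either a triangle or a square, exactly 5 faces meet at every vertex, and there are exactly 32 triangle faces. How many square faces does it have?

6

Let x be the number of squares; then F = 32 + x.
Edge–face incidences: 2E = 3·32 + 4·x = 96 + 4x.
Every vertex has degree 5, so 5V = 2E.
Euler: V − E + F = 2 ⇒ (2E)/5 − E + (32 + x) = 2.
Multiply by 10: 2·(2E) − 5·(2E) + 10·(32 + x) = 20, i.e. 320 + 10x − 3·(96 + 4x) = 20.
Collecting terms: −2x + 32 = 20, so −2x = −12, so x = 6.
Then 2E = 96 + 4·6 = 120, so E = 60, V = 2E/5 = 24, F = 32 + 6 = 38.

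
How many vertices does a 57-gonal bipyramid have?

59

A bipyramid over an n-gon has 2n triangular faces and n + 2 vertices: V = 57 + 2 = 59, E = 3·57 = 171, F = 2·57 = 114.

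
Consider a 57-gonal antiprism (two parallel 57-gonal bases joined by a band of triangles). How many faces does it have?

An antiprism on an n-gon has two n-gon caps and 2n triangles: V = 2·57 = 114, E = 4·57 = 228, F = 2·57 + 2 = 116.

116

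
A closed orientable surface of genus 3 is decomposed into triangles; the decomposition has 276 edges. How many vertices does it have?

88

χ = 2 − 2·3 = -4, and every face is a triangle so 3F = 2E.
F = 2E/3 = 184. Then V = -4 + E − F = -4 + 276 − 184 = 88.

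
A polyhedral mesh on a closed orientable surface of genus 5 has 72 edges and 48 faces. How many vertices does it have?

16

For a closed orientable surface of genus 5, χ = 2 − 2·5 = -8.
V = -8 + E − F = -8 + 72 − 48 = 16.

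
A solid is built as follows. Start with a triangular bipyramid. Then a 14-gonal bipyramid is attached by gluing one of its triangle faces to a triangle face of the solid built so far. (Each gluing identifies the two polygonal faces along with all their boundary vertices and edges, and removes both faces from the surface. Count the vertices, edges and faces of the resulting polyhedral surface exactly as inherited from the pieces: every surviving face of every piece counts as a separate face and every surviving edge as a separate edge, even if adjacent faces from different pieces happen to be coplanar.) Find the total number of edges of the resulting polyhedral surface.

A triangular bipyramid: V=5, E=9, F=6.
Attach a 14-gonal bipyramid (V=16, E=42, F=28) along a 3-gon: merge 3 vertices and 3 edges, delete both glued faces → V=18, E=48, F=32.
Check: V − E + F = 18 − 48 + 32 = 2.

48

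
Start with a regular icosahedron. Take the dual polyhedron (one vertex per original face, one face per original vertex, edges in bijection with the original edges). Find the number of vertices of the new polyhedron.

20

The base solid has V = 12, E = 30, F = 20.
The dual swaps V and F and preserves E: V′ = F = 20, E′ = E = 30, F′ = V = 12.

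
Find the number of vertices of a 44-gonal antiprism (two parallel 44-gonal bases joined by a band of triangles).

88

An antiprism on an n-gon has two n-gon caps and 2n triangles: V = 2·44 = 88, E = 4·44 = 176, F = 2·44 + 2 = 90.
Check: V − E + F = 88 − 176 + 90 = 2.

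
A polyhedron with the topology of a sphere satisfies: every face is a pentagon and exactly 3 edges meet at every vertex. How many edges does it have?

30

Each face has 5 edges and each edge borders two faces, so 2E = 5F.
Each vertex has degree 3, so 3V = 2E and hence V = 5F/3.
Euler: V − E + F = 2 ⇒ (5F/3) − (5F/2) + F = 2.
Multiply by 6: (10 − 15 + 6)F = 12, i.e. 1F = 12.
So F = 12, E = 5·12/2 = 30, V = 5·12/3 = 20.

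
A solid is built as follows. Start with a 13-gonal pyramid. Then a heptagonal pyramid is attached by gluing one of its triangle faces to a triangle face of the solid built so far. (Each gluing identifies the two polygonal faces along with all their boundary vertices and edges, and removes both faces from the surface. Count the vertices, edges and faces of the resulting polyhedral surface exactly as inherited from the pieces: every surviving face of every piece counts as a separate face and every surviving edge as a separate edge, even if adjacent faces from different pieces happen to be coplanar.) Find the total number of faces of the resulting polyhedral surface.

A 13-gonal pyramid: V=14, E=26, F=14.
Attach a heptagonal pyramid (V=8, E=14, F=8) along a 3-gon: merge 3 vertices and 3 edges, delete both glued faces → V=19, E=37, F=20.
Check: V − E + F = 19 − 37 + 20 = 2.

20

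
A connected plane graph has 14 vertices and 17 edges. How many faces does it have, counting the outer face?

5

Euler's formula for a connected plane graph: V − E + F = 2, so F = 2 − 14 + 17 = 5.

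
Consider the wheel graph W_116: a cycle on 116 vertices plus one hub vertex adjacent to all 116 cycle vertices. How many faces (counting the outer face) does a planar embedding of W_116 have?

W_116 has V = 116 + 1 = 117 vertices and E = 2·116 = 232 edges.
By Euler's formula F = 2 − V + E = 2 − 117 + 232 = 117.

117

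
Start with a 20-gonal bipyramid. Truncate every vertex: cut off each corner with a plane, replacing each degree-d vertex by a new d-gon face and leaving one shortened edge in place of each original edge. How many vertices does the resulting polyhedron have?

120

The base solid has V = 22, E = 60, F = 40.
Truncation replaces each original edge-end by a new vertex, so V′ = 2E = 120.
Each original edge survives, and each old vertex of degree d contributes d new edges; summing degrees gives Σd = 2E, so E′ = E + 2E = 3E = 180.
Each original face survives and each original vertex becomes one new face: F′ = F + V = 62.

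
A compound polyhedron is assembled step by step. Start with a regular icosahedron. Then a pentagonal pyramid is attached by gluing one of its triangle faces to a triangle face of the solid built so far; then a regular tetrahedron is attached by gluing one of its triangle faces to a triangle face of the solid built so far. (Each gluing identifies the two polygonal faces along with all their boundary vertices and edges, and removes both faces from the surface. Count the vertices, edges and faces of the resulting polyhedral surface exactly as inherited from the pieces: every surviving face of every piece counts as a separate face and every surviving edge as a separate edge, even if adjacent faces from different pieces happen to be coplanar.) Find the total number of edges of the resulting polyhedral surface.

40

A regular icosahedron: V=12, E=30, F=20.
Attach a pentagonal pyramid (V=6, E=10, F=6) along a 3-gon: merge 3 vertices and 3 edges, delete both glued faces → V=15, E=37, F=24.
Attach a regular tetrahedron (V=4, E=6, F=4) along a 3-gon: merge 3 vertices and 3 edges, delete both glued faces → V=16, E=40, F=26.
Check: V − E + F = 16 − 40 + 26 = 2.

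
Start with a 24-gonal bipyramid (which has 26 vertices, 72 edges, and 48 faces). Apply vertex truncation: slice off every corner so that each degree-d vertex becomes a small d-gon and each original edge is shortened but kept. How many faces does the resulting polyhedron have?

74

Truncation replaces each original edge-end by a new vertex, so V′ = 2E = 144.
Each original edge survives, and each old vertex of degree d contributes d new edges; summing degrees gives Σd = 2E, so E′ = E + 2E = 3E = 216.
Each original face survives and each original vertex becomes one new face: F′ = F + V = 74.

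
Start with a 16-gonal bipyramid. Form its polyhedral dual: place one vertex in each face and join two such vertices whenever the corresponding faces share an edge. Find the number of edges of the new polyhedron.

The base solid has V = 18, E = 48, F = 32.
The dual swaps V and F and preserves E: V′ = F = 32, E′ = E = 48, F′ = V = 18.

48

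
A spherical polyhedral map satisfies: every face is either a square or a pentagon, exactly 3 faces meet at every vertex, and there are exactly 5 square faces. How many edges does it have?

15

Let x be the number of pentagons; then F = 5 + x.
Edge–face incidences: 2E = 4·5 + 5·x = 20 + 5x.
Every vertex has degree 3, so 3V = 2E.
Euler: V − E + F = 2 ⇒ (2E)/3 − E + (5 + x) = 2.
Multiply by 6: 2·(2E) − 3·(2E) + 6·(5 + x) = 12, i.e. 30 + 6x − (20 + 5x) = 12.
Collecting terms: x + 10 = 12, so x = 2.
Then 2E = 20 + 5·2 = 30, so E = 15, V = 2E/3 = 10, F = 5 + 2 = 7.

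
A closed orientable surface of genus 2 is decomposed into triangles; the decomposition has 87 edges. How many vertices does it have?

χ = 2 − 2·2 = -2, and every face is a triangle so 3F = 2E.
F = 2E/3 = 58. Then V = -2 + E − F = -2 + 87 − 58 = 27.

27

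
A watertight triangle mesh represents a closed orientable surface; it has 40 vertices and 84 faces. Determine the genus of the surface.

2

Every face is a triangle, so 2E = 3·84 = 252, giving E = 126.
χ = V − E + F = 40 − 126 + 84 = -2.
For a closed orientable surface χ = 2 − 2g, so g = (2 − (-2))/2 = 2.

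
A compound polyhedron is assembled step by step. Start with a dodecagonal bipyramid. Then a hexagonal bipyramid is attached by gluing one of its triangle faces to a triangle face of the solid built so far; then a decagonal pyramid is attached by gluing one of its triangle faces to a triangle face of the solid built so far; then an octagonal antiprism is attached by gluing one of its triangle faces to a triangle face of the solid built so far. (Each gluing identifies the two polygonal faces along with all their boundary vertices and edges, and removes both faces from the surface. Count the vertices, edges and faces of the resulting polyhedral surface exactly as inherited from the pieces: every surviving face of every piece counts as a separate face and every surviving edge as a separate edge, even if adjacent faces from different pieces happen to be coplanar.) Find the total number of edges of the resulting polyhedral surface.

A dodecagonal bipyramid: V=14, E=36, F=24.
Attach a hexagonal bipyramid (V=8, E=18, F=12) along a 3-gon: merge 3 vertices and 3 edges, delete both glued faces → V=19, E=51, F=34.
Attach a decagonal pyramid (V=11, E=20, F=11) along a 3-gon: merge 3 vertices and 3 edges, delete both glued faces → V=27, E=68, F=43.
Attach an octagonal antiprism (V=16, E=32, F=18) along a 3-gon: merge 3 vertices and 3 edges, delete both glued faces → V=40, E=97, F=59.
Check: V − E + F = 40 − 97 + 59 = 2.

97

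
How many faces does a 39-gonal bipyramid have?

78

A bipyramid over an n-gon has 2n triangular faces and n + 2 vertices: V = 39 + 2 = 41, E = 3·39 = 117, F = 2·39 = 78.
Check: V − E + F = 41 − 117 + 78 = 2.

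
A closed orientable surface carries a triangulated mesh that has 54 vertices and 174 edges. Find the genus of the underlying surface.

Every face is a triangle and each edge borders two faces, so 3F = 2·174, giving F = 116.
χ = V − E + F = 54 − 174 + 116 = -4.
For a closed orientable surface χ = 2 − 2g, so g = (2 − (-4))/2 = 3.

3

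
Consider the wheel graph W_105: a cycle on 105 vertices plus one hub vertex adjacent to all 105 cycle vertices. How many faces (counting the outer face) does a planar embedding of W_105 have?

106

W_105 has V = 105 + 1 = 106 vertices and E = 2·105 = 210 edges.
By Euler's formula F = 2 − V + E = 2 − 106 + 210 = 106.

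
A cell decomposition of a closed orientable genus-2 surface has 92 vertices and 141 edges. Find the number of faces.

47

For a closed orientable surface of genus 2, χ = 2 − 2·2 = -2.
F = -2 − V + E = -2 − 92 + 141 = 47.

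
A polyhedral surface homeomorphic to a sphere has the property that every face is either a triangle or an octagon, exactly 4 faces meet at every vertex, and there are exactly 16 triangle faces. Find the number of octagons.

2

Let x be the number of octagons; then F = 16 + x.
Edge–face incidences: 2E = 3·16 + 8·x = 48 + 8x.
Every vertex has degree 4, so 4V = 2E.
Euler: V − E + F = 2 ⇒ (2E)/4 − E + (16 + x) = 2.
Multiply by 8: 2·(2E) − 4·(2E) + 8·(16 + x) = 16, i.e. 128 + 8x − 2·(48 + 8x) = 16.
Collecting terms: −8x + 32 = 16, so −8x = −16, so x = 2.
Then 2E = 48 + 8·2 = 64, so E = 32, V = 2E/4 = 16, F = 16 + 2 = 18.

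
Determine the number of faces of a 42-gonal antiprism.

An antiprism on an n-gon has two n-gon caps and 2n triangles: V = 2·42 = 84, E = 4·42 = 168, F = 2·42 + 2 = 86.
Check: V − E + F = 84 − 168 + 86 = 2.

86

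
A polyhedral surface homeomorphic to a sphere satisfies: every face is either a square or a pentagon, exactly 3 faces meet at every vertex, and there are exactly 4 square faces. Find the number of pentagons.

4

Let x be the number of pentagons; then F = 4 + x.
Edge–face incidences: 2E = 4·4 + 5·x = 16 + 5x.
Every vertex has degree 3, so 3V = 2E.
Euler: V − E + F = 2 ⇒ (2E)/3 − E + (4 + x) = 2.
Multiply by 6: 2·(2E) − 3·(2E) + 6·(4 + x) = 12, i.e. 24 + 6x − (16 + 5x) = 12.
Collecting terms: x + 8 = 12, so x = 4.
Then 2E = 16 + 5·4 = 36, so E = 18, V = 2E/3 = 12, F = 4 + 4 = 8.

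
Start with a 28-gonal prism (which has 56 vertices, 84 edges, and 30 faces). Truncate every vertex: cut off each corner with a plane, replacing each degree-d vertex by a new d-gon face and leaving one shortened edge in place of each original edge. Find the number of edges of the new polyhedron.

252

Truncation replaces each original edge-end by a new vertex, so V′ = 2E = 168.
Each original edge survives, and each old vertex of degree d contributes d new edges; summing degrees gives Σd = 2E, so E′ = E + 2E = 3E = 252.
Each original face survives and each original vertex becomes one new face: F′ = F + V = 86.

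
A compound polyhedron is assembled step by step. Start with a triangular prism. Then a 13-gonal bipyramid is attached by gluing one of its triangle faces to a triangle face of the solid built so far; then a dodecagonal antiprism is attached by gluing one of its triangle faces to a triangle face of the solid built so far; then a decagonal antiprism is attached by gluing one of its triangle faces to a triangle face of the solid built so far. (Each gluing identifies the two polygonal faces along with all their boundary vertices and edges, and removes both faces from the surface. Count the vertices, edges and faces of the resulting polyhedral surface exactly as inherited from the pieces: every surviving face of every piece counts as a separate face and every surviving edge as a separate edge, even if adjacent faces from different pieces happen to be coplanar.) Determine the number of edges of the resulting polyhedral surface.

127

A triangular prism: V=6, E=9, F=5.
Attach a 13-gonal bipyramid (V=15, E=39, F=26) along a 3-gon: merge 3 vertices and 3 edges, delete both glued faces → V=18, E=45, F=29.
Attach a dodecagonal antiprism (V=24, E=48, F=26) along a 3-gon: merge 3 vertices and 3 edges, delete both glued faces → V=39, E=90, F=53.
Attach a decagonal antiprism (V=20, E=40, F=22) along a 3-gon: merge 3 vertices and 3 edges, delete both glued faces → V=56, E=127, F=73.
Check: V − E + F = 56 − 127 + 73 = 2.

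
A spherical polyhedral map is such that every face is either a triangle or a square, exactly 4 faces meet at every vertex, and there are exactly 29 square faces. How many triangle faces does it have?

8

Let x be the number of triangles; then F = 29 + x.
Edge–face incidences: 2E = 4·29 + 3·x = 116 + 3x.
Every vertex has degree 4, so 4V = 2E.
Euler: V − E + F = 2 ⇒ (2E)/4 − E + (29 + x) = 2.
Multiply by 8: 2·(2E) − 4·(2E) + 8·(29 + x) = 16, i.e. 232 + 8x − 2·(116 + 3x) = 16.
Collecting terms: 2x = 16, so x = 8.
Then 2E = 116 + 3·8 = 140, so E = 70, V = 2E/4 = 35, F = 29 + 8 = 37.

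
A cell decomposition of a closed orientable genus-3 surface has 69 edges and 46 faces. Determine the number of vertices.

For a closed orientable surface of genus 3, χ = 2 − 2·3 = -4.
V = -4 + E − F = -4 + 69 − 46 = 19.

19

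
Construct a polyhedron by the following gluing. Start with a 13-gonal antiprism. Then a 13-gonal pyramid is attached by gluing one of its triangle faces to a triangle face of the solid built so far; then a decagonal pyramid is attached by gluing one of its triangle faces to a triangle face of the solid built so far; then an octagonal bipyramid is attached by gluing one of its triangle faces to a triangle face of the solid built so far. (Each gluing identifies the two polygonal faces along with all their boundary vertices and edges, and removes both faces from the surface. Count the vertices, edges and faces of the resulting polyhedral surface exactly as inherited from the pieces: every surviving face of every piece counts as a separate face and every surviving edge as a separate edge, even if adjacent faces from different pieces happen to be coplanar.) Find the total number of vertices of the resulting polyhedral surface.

A 13-gonal antiprism: V=26, E=52, F=28.
Attach a 13-gonal pyramid (V=14, E=26, F=14) along a 3-gon: merge 3 vertices and 3 edges, delete both glued faces → V=37, E=75, F=40.
Attach a decagonal pyramid (V=11, E=20, F=11) along a 3-gon: merge 3 vertices and 3 edges, delete both glued faces → V=45, E=92, F=49.
Attach an octagonal bipyramid (V=10, E=24, F=16) along a 3-gon: merge 3 vertices and 3 edges, delete both glued faces → V=52, E=113, F=63.
Check: V − E + F = 52 − 113 + 63 = 2.

52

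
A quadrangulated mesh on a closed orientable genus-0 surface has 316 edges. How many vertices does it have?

χ = 2 − 2·0 = 2, and every face is a square so 4F = 2E.
F = 2E/4 = 158. Then V = 2 + E − F = 2 + 316 − 158 = 160.

160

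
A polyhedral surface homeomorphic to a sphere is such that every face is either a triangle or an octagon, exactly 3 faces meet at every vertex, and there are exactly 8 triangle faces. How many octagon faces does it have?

Let x be the number of octagons; then F = 8 + x.
Edge–face incidences: 2E = 3·8 + 8·x = 24 + 8x.
Every vertex has degree 3, so 3V = 2E.
Euler: V − E + F = 2 ⇒ (2E)/3 − E + (8 + x) = 2.
Multiply by 6: 2·(2E) − 3·(2E) + 6·(8 + x) = 12, i.e. 48 + 6x − (24 + 8x) = 12.
Collecting terms: −2x + 24 = 12, so −2x = −12, so x = 6.
Then 2E = 24 + 8·6 = 72, so E = 36, V = 2E/3 = 24, F = 8 + 6 = 14.

6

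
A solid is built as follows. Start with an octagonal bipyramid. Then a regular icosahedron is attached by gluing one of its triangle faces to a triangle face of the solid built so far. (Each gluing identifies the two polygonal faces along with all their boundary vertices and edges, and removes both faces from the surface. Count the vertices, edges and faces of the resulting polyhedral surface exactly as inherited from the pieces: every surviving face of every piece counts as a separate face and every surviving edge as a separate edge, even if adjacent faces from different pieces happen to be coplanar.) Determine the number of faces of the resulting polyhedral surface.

34

An octagonal bipyramid: V=10, E=24, F=16.
Attach a regular icosahedron (V=12, E=30, F=20) along a 3-gon: merge 3 vertices and 3 edges, delete both glued faces → V=19, E=51, F=34.
Check: V − E + F = 19 − 51 + 34 = 2.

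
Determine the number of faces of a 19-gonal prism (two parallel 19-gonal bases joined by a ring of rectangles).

21

A prism on an n-gon has two n-gon bases and n rectangular sides: V = 2·19 = 38, E = 3·19 = 57, F = 19 + 2 = 21.
Check: V − E + F = 38 − 57 + 21 = 2.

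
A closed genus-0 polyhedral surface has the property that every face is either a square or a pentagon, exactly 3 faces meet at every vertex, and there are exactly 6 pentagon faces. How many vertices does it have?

Let x be the number of squares; then F = 6 + x.
Edge–face incidences: 2E = 5·6 + 4·x = 30 + 4x.
Every vertex has degree 3, so 3V = 2E.
Euler: V − E + F = 2 ⇒ (2E)/3 − E + (6 + x) = 2.
Multiply by 6: 2·(2E) − 3·(2E) + 6·(6 + x) = 12, i.e. 36 + 6x − (30 + 4x) = 12.
Collecting terms: 2x + 6 = 12, so 2x = 6, so x = 3.
Then 2E = 30 + 4·3 = 42, so E = 21, V = 2E/3 = 14, F = 6 + 3 = 9.

14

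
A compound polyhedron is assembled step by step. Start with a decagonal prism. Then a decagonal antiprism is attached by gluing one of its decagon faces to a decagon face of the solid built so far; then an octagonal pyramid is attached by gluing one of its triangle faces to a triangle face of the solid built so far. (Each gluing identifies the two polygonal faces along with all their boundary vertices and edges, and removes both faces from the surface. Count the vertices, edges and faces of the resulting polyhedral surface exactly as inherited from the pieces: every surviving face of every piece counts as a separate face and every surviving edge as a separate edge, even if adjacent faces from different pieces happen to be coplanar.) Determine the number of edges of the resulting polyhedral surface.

73

A decagonal prism: V=20, E=30, F=12.
Attach a decagonal antiprism (V=20, E=40, F=22) along a 10-gon: merge 10 vertices and 10 edges, delete both glued faces → V=30, E=60, F=32.
Attach an octagonal pyramid (V=9, E=16, F=9) along a 3-gon: merge 3 vertices and 3 edges, delete both glued faces → V=36, E=73, F=39.
Check: V − E + F = 36 − 73 + 39 = 2.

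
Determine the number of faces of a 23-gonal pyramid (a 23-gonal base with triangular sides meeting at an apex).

A pyramid on an n-gon base has one n-gon and n triangles: V = 23 + 1 = 24, E = 2·23 = 46, F = 23 + 1 = 24.

24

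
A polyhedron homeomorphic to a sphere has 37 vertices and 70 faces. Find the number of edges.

Here V − E + F = 2.
E = V + F − (2) = 37 + 70 − (2) = 105.

105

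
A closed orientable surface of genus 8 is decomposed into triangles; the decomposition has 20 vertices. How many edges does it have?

χ = 2 − 2·8 = -14, and every face is a triangle so 3F = 2E.
V − E + F = -14 with E = 3F/2 gives 20 − (3/2 − 1)·F = -14, so F = 68 and E = 102.

102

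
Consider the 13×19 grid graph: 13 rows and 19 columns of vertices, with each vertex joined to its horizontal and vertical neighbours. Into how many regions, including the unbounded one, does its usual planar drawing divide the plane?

The grid has V = 13·19 = 247 vertices and E = 13·18 + 19·12 = 462 edges.
F = 2 − V + E = 2 − 247 + 462 = 217.

217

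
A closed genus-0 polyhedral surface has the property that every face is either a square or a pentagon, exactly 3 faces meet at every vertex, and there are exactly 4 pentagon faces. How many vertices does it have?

Let x be the number of squares; then F = 4 + x.
Edge–face incidences: 2E = 5·4 + 4·x = 20 + 4x.
Every vertex has degree 3, so 3V = 2E.
Euler: V − E + F = 2 ⇒ (2E)/3 − E + (4 + x) = 2.
Multiply by 6: 2·(2E) − 3·(2E) + 6·(4 + x) = 12, i.e. 24 + 6x − (20 + 4x) = 12.
Collecting terms: 2x + 4 = 12, so 2x = 8, so x = 4.
Then 2E = 20 + 4·4 = 36, so E = 18, V = 2E/3 = 12, F = 4 + 4 = 8.

12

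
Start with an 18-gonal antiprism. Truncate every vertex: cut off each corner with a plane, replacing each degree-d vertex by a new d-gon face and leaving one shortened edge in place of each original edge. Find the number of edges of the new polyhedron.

The base solid has V = 36, E = 72, F = 38.
Truncation replaces each original edge-end by a new vertex, so V′ = 2E = 144.
Each original edge survives, and each old vertex of degree d contributes d new edges; summing degrees gives Σd = 2E, so E′ = E + 2E = 3E = 216.
Each original face survives and each original vertex becomes one new face: F′ = F + V = 74.

216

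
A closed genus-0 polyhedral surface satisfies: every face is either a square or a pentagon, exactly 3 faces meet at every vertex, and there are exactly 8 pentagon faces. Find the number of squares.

2

Let x be the number of squares; then F = 8 + x.
Edge–face incidences: 2E = 5·8 + 4·x = 40 + 4x.
Every vertex has degree 3, so 3V = 2E.
Euler: V − E + F = 2 ⇒ (2E)/3 − E + (8 + x) = 2.
Multiply by 6: 2·(2E) − 3·(2E) + 6·(8 + x) = 12, i.e. 48 + 6x − (40 + 4x) = 12.
Collecting terms: 2x + 8 = 12, so 2x = 4, so x = 2.
Then 2E = 40 + 4·2 = 48, so E = 24, V = 2E/3 = 16, F = 8 + 2 = 10.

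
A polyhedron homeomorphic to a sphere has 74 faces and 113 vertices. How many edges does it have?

Here V − E + F = 2.
E = V + F − (2) = 113 + 74 − (2) = 185.

185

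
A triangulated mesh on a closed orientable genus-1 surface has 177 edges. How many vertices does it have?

χ = 2 − 2·1 = 0, and every face is a triangle so 3F = 2E.
F = 2E/3 = 118. Then V = 0 + E − F = 0 + 177 − 118 = 59.

59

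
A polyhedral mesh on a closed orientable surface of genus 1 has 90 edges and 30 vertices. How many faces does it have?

For a closed orientable surface of genus 1, χ = 2 − 2·1 = 0.
F = 0 − V + E = 0 − 30 + 90 = 60.

60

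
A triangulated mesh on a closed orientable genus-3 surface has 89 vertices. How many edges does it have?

279

χ = 2 − 2·3 = -4, and every face is a triangle so 3F = 2E.
V − E + F = -4 with E = 3F/2 gives 89 − (3/2 − 1)·F = -4, so F = 186 and E = 279.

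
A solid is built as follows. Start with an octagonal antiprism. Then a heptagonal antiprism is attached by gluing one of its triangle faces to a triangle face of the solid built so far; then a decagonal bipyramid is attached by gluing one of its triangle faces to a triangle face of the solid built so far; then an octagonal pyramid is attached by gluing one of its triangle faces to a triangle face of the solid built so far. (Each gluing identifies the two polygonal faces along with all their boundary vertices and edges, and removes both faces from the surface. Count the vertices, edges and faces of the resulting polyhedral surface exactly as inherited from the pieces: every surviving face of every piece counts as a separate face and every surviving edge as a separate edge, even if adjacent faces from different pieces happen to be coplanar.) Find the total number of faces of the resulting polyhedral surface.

An octagonal antiprism: V=16, E=32, F=18.
Attach a heptagonal antiprism (V=14, E=28, F=16) along a 3-gon: merge 3 vertices and 3 edges, delete both glued faces → V=27, E=57, F=32.
Attach a decagonal bipyramid (V=12, E=30, F=20) along a 3-gon: merge 3 vertices and 3 edges, delete both glued faces → V=36, E=84, F=50.
Attach an octagonal pyramid (V=9, E=16, F=9) along a 3-gon: merge 3 vertices and 3 edges, delete both glued faces → V=42, E=97, F=57.
Check: V − E + F = 42 − 97 + 57 = 2.

57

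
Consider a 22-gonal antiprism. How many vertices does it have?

44

An antiprism on an n-gon has two n-gon caps and 2n triangles: V = 2·22 = 44, E = 4·22 = 88, F = 2·22 + 2 = 46.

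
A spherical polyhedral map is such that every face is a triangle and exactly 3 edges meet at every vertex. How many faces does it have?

Each face has 3 edges and each edge borders two faces, so 2E = 3F.
Each vertex has degree 3, so 3V = 2E and hence V = 3F/3.
Euler: V − E + F = 2 ⇒ (3F/3) − (3F/2) + F = 2.
Multiply by 6: (6 − 9 + 6)F = 12, i.e. 3F = 12.
So F = 4, E = 3·4/2 = 6, V = 3·4/3 = 4.

4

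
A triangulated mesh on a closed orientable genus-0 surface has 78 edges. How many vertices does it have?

28

χ = 2 − 2·0 = 2, and every face is a triangle so 3F = 2E.
F = 2E/3 = 52. Then V = 2 + E − F = 2 + 78 − 52 = 28.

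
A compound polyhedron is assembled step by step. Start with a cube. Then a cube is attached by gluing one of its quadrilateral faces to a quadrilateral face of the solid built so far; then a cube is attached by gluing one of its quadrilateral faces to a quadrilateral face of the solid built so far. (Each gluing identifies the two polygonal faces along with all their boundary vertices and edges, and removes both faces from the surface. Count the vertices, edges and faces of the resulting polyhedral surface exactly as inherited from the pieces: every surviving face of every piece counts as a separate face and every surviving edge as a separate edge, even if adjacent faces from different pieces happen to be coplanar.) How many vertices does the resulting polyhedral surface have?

A cube: V=8, E=12, F=6.
Attach a cube (V=8, E=12, F=6) along a 4-gon: merge 4 vertices and 4 edges, delete both glued faces → V=12, E=20, F=10.
Attach a cube (V=8, E=12, F=6) along a 4-gon: merge 4 vertices and 4 edges, delete both glued faces → V=16, E=28, F=14.
Check: V − E + F = 16 − 28 + 14 = 2.

16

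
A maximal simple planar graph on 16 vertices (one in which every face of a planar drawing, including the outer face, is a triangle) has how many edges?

42

In a plane triangulation 3F = 2E and V − E + F = 2, so E = 3V − 6 = 3·16 − 6 = 42.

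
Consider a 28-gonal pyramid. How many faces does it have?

A pyramid on an n-gon base has one n-gon and n triangles: V = 28 + 1 = 29, E = 2·28 = 56, F = 28 + 1 = 29.

29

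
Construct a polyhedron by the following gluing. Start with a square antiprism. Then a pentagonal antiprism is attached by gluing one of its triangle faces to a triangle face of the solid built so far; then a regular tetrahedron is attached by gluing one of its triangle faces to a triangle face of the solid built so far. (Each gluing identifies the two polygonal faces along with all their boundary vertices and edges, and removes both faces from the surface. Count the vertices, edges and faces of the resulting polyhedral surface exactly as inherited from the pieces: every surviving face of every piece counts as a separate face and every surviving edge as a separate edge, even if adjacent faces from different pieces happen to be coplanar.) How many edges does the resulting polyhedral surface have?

36

A square antiprism: V=8, E=16, F=10.
Attach a pentagonal antiprism (V=10, E=20, F=12) along a 3-gon: merge 3 vertices and 3 edges, delete both glued faces → V=15, E=33, F=20.
Attach a regular tetrahedron (V=4, E=6, F=4) along a 3-gon: merge 3 vertices and 3 edges, delete both glued faces → V=16, E=36, F=22.
Check: V − E + F = 16 − 36 + 22 = 2.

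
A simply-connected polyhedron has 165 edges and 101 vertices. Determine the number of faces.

Here V − E + F = 2.
F = 2 − V + E = 2 − 101 + 165 = 66.

66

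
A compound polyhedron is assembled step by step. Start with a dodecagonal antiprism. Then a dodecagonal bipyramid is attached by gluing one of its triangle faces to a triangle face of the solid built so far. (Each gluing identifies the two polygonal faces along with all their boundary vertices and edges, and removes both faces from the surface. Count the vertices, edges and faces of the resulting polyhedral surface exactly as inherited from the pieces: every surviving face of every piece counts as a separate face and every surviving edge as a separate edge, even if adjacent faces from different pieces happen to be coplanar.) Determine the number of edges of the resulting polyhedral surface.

A dodecagonal antiprism: V=24, E=48, F=26.
Attach a dodecagonal bipyramid (V=14, E=36, F=24) along a 3-gon: merge 3 vertices and 3 edges, delete both glued faces → V=35, E=81, F=48.
Check: V − E + F = 35 − 81 + 48 = 2.

81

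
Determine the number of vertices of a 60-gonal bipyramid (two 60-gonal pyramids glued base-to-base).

62

A bipyramid over an n-gon has 2n triangular faces and n + 2 vertices: V = 60 + 2 = 62, E = 3·60 = 180, F = 2·60 = 120.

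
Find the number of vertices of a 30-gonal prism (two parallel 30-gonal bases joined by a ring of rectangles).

A prism on an n-gon has two n-gon bases and n rectangular sides: V = 2·30 = 60, E = 3·30 = 90, F = 30 + 2 = 32.
Check: V − E + F = 60 − 90 + 32 = 2.

60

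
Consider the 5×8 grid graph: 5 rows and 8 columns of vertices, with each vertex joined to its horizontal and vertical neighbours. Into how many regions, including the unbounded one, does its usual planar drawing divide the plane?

The grid has V = 5·8 = 40 vertices and E = 5·7 + 8·4 = 67 edges.
F = 2 − V + E = 2 − 40 + 67 = 29.

29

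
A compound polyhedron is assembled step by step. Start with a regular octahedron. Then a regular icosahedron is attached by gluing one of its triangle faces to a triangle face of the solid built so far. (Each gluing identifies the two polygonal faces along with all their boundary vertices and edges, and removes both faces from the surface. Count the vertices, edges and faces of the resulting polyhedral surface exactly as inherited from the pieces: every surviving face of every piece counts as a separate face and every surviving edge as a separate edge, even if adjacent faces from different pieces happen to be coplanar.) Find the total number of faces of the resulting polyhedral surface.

26

A regular octahedron: V=6, E=12, F=8.
Attach a regular icosahedron (V=12, E=30, F=20) along a 3-gon: merge 3 vertices and 3 edges, delete both glued faces → V=15, E=39, F=26.
Check: V − E + F = 15 − 39 + 26 = 2.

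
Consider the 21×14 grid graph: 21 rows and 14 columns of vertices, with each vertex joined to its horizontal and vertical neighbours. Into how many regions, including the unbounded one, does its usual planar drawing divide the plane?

261

The grid has V = 21·14 = 294 vertices and E = 21·13 + 14·20 = 553 edges.
F = 2 − V + E = 2 − 294 + 553 = 261.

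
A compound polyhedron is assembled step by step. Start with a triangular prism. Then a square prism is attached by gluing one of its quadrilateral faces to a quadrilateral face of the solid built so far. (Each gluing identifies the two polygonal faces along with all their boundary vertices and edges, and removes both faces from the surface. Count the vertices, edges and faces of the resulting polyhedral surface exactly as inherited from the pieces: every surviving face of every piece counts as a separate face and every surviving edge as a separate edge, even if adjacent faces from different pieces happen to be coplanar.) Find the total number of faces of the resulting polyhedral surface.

9

A triangular prism: V=6, E=9, F=5.
Attach a square prism (V=8, E=12, F=6) along a 4-gon: merge 4 vertices and 4 edges, delete both glued faces → V=10, E=17, F=9.
Check: V − E + F = 10 − 17 + 9 = 2.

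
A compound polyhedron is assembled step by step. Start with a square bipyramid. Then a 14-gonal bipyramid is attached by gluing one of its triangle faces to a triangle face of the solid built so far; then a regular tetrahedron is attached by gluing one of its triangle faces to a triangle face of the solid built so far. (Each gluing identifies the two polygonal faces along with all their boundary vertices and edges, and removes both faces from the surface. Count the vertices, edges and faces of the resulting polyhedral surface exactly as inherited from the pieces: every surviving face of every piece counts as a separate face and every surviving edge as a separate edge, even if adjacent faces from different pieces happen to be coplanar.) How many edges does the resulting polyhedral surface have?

54

A square bipyramid: V=6, E=12, F=8.
Attach a 14-gonal bipyramid (V=16, E=42, F=28) along a 3-gon: merge 3 vertices and 3 edges, delete both glued faces → V=19, E=51, F=34.
Attach a regular tetrahedron (V=4, E=6, F=4) along a 3-gon: merge 3 vertices and 3 edges, delete both glued faces → V=20, E=54, F=36.
Check: V − E + F = 20 − 54 + 36 = 2.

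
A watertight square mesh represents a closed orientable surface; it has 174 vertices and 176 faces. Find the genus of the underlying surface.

2

Every face is a square, so 2E = 4·176 = 704, giving E = 352.
χ = V − E + F = 174 − 352 + 176 = -2.
For a closed orientable surface χ = 2 − 2g, so g = (2 − (-2))/2 = 2.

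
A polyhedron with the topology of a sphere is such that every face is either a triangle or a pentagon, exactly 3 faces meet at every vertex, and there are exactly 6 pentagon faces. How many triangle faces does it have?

2

Let x be the number of triangles; then F = 6 + x.
Edge–face incidences: 2E = 5·6 + 3·x = 30 + 3x.
Every vertex has degree 3, so 3V = 2E.
Euler: V − E + F = 2 ⇒ (2E)/3 − E + (6 + x) = 2.
Multiply by 6: 2·(2E) − 3·(2E) + 6·(6 + x) = 12, i.e. 36 + 6x − (30 + 3x) = 12.
Collecting terms: 3x + 6 = 12, so 3x = 6, so x = 2.
Then 2E = 30 + 3·2 = 36, so E = 18, V = 2E/3 = 12, F = 6 + 2 = 8.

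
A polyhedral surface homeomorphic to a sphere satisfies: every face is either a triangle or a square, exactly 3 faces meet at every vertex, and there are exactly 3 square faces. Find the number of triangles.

Let x be the number of triangles; then F = 3 + x.
Edge–face incidences: 2E = 4·3 + 3·x = 12 + 3x.
Every vertex has degree 3, so 3V = 2E.
Euler: V − E + F = 2 ⇒ (2E)/3 − E + (3 + x) = 2.
Multiply by 6: 2·(2E) − 3·(2E) + 6·(3 + x) = 12, i.e. 18 + 6x − (12 + 3x) = 12.
Collecting terms: 3x + 6 = 12, so 3x = 6, so x = 2.
Then 2E = 12 + 3·2 = 18, so E = 9, V = 2E/3 = 6, F = 3 + 2 = 5.

2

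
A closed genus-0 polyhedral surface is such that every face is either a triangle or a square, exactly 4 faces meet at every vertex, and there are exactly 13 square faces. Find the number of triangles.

Let x be the number of triangles; then F = 13 + x.
Edge–face incidences: 2E = 4·13 + 3·x = 52 + 3x.
Every vertex has degree 4, so 4V = 2E.
Euler: V − E + F = 2 ⇒ (2E)/4 − E + (13 + x) = 2.
Multiply by 8: 2·(2E) − 4·(2E) + 8·(13 + x) = 16, i.e. 104 + 8x − 2·(52 + 3x) = 16.
Collecting terms: 2x = 16, so x = 8.
Then 2E = 52 + 3·8 = 76, so E = 38, V = 2E/4 = 19, F = 13 + 8 = 21.

8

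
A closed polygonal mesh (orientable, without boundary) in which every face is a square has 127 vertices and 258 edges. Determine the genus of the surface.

2

Every face is a square and each edge borders two faces, so 4F = 2·258, giving F = 129.
χ = V − E + F = 127 − 258 + 129 = -2.
For a closed orientable surface χ = 2 − 2g, so g = (2 − (-2))/2 = 2.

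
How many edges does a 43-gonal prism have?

129

A prism on an n-gon has two n-gon bases and n rectangular sides: V = 2·43 = 86, E = 3·43 = 129, F = 43 + 2 = 45.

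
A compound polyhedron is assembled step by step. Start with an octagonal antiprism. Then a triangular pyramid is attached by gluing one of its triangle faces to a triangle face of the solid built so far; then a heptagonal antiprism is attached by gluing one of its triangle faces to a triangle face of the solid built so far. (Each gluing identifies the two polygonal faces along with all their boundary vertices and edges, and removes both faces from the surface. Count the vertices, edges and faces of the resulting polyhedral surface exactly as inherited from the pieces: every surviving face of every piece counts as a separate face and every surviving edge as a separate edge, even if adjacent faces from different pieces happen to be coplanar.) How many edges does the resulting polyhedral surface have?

An octagonal antiprism: V=16, E=32, F=18.
Attach a triangular pyramid (V=4, E=6, F=4) along a 3-gon: merge 3 vertices and 3 edges, delete both glued faces → V=17, E=35, F=20.
Attach a heptagonal antiprism (V=14, E=28, F=16) along a 3-gon: merge 3 vertices and 3 edges, delete both glued faces → V=28, E=60, F=34.
Check: V − E + F = 28 − 60 + 34 = 2.

60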